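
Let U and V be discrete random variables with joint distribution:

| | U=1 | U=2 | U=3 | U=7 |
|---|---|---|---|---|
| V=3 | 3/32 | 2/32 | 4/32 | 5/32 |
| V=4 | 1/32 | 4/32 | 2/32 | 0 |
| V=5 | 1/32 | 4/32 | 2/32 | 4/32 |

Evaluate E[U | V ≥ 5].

P(V ≥ 5) = 11/32.
Σ U·P over the event = 1·(1/32) + 2·(4/32) + 3·(2/32) + 7·(4/32) = 43/32.
E[U | V ≥ 5] = (43/32) / (11/32) = 43/11.

43/11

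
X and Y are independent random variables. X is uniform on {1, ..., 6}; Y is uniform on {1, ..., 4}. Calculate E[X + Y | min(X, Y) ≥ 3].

8

Outcomes with min(X, Y) ≥ 3: (3,3), (3,4), (4,3), (4,4), (5,3), (5,4), (6,3), (6,4), each with probability 1/24.
E[X + Y | min(X, Y) ≥ 3] = (6 + 7 + 7 + 8 + 8 + 9 + 9 + 10) / 8 = 8.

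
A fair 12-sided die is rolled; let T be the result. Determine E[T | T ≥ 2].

Given T ≥ 2, T is equally likely to be any of {2, 3, 4, 5, 6, 7, 8, 9, 10, 11, 12}.
E[T | T ≥ 2] = (2 + 3 + 4 + 5 + 6 + 7 + 8 + 9 + 10 + 11 + 12) / 11 = 7.

7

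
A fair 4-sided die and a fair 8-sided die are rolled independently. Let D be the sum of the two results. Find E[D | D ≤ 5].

4

P(D ≤ 5) = 5/16.
Σ over the event: 2·1/32 + 3·1/16 + 4·3/32 + 5·1/8 = 5/4.
E[D | D ≤ 5] = (5/4) / (5/16) = 4.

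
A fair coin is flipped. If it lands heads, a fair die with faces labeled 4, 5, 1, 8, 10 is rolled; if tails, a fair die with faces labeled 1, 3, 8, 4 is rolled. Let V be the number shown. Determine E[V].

E[V | heads] = (4+5+1+8+10)/5 = 28/5.
E[V | tails] = (1+3+8+4)/4 = 4.
E[V] = (1/2)·(28/5) + (1/2)·(4) = 24/5.

24/5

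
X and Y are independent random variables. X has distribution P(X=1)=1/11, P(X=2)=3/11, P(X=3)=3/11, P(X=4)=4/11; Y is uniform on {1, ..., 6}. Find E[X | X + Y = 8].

P(X + Y = 8) = 5/33.
Summing X·P(x,y) over outcomes with X + Y = 8 gives 31/66.
E[X | X + Y = 8] = (31/66) / (5/33) = 31/10.

31/10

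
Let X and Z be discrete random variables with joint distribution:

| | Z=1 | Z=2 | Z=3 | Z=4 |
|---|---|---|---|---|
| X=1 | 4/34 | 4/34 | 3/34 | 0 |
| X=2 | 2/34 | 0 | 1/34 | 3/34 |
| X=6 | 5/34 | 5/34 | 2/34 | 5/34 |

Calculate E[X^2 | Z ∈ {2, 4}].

P(Z ∈ {2, 4}) = 1/2.
Σ X^2·P over the event = 1·(4/34) + 4·(3/34) + 36·(5/34) + 36·(5/34) = 188/17.
E[X^2 | Z ∈ {2, 4}] = (188/17) / (1/2) = 376/17.

376/17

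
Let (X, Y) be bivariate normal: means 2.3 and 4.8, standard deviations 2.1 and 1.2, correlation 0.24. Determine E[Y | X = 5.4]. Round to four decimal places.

5.2251

For a bivariate normal, E[Y | X=x] = μ_Y + ρ·(σ_Y/σ_X)·(x − μ_X).
E[Y | X=5.4] = 4.8 + (0.24)·(1.2/2.1)·(5.4 − (2.3)) = 4.8 + (0.13714)·(3.1) = 5.2251.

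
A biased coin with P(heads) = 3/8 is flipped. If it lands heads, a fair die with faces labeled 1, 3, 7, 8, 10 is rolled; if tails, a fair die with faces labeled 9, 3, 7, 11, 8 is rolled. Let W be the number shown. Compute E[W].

E[W | heads] = (1+3+7+8+10)/5 = 29/5.
E[W | tails] = (9+3+7+11+8)/5 = 38/5.
E[W] = (3/8)·(29/5) + (5/8)·(38/5) = 277/40.

277/40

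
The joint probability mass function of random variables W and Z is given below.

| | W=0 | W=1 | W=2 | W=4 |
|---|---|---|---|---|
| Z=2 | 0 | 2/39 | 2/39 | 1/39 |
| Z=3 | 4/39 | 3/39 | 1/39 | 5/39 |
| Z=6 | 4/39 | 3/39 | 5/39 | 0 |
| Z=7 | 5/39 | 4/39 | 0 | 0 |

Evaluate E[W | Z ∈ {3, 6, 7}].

21/17

P(Z ∈ {3, 6, 7}) = 34/39.
Summing W·P(W=x,Z=y) over the conditioning event gives 14/13.
E[W | Z ∈ {3, 6, 7}] = (14/13) / (34/39) = 21/17.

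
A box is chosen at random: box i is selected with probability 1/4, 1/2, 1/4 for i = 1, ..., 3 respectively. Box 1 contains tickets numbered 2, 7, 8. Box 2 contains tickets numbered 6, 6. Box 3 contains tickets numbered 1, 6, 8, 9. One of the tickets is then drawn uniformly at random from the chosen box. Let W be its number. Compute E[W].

71/12

E[W | box 1] = (2+7+8)/3 = 17/3.
E[W | box 2] = (6+6)/2 = 6.
E[W | box 3] = (1+6+8+9)/4 = 6.
E[W] = (1/4)·(17/3) + (1/2)·(6) + (1/4)·(6) = 71/12.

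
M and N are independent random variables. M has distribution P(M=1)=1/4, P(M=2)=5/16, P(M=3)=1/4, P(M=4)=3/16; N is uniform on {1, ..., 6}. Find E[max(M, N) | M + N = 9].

P(M + N = 9) = 7/96.
Summing max(M,N)·P(x,y) over outcomes with M + N = 9 gives 13/32.
E[max(M, N) | M + N = 9] = (13/32) / (7/96) = 39/7.

39/7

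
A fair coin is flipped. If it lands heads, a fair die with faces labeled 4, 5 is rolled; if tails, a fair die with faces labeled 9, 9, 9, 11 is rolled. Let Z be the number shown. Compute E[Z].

E[Z | heads] = (4+5)/2 = 9/2.
E[Z | tails] = (9+9+9+11)/4 = 19/2.
By the law of total expectation,
E[Z] = (1/2)·(9/2) + (1/2)·(19/2) = 7.

7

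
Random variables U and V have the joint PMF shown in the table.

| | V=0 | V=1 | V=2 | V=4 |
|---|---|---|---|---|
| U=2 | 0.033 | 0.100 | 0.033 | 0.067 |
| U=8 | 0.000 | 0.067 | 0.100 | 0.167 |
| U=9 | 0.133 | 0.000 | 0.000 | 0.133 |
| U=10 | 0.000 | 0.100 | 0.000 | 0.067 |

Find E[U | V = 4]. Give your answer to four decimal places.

P(V = 4) = 0.434.
Σ U·P over the event = 2·(0.067) + 8·(0.167) + 9·(0.133) + 10·(0.067) = 3.337.
E[U | V = 4] = (3.337) / (0.434) = 7.6889.

7.6889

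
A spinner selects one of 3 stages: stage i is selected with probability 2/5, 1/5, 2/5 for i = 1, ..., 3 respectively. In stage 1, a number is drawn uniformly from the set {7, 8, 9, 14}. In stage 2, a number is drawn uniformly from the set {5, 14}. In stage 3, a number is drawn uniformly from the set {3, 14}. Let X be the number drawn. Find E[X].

91/10

E[X | stage 1] = (7+8+9+14)/4 = 19/2.
E[X | stage 2] = (5+14)/2 = 19/2.
E[X | stage 3] = (3+14)/2 = 17/2.
By the law of total expectation,
E[X] = (2/5)·(19/2) + (1/5)·(19/2) + (2/5)·(17/2) = 91/10.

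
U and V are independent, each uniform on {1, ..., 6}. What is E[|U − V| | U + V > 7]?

26/15

P(U + V > 7) = 5/12.
Summing |U−V|·P(x,y) over outcomes with U + V > 7 gives 13/18.
E[|U − V| | U + V > 7] = (13/18) / (5/12) = 26/15.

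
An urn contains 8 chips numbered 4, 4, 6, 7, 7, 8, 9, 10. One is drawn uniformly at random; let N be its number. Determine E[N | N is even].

P(N is even) = 5/8.
Σ over the event: 4·1/4 + 6·1/8 + 8·1/8 + 10·1/8 = 4.
E[N | N is even] = (4) / (5/8) = 32/5.

32/5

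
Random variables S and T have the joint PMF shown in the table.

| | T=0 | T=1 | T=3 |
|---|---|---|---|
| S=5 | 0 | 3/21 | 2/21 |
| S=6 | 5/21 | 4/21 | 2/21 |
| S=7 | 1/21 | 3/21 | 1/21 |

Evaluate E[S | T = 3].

P(T = 3) = 5/21.
Σ S·P over the event = 5·(2/21) + 6·(2/21) + 7·(1/21) = 29/21.
E[S | T = 3] = (29/21) / (5/21) = 29/5.

29/5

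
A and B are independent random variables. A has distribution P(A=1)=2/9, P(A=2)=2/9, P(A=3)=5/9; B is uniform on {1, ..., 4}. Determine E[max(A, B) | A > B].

P(A > B) = 1/3.
Summing max(A,B)·P(x,y) over outcomes with A > B gives 17/18.
E[max(A, B) | A > B] = (17/18) / (1/3) = 17/6.

17/6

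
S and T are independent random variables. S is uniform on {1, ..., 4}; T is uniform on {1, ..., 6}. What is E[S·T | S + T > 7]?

Outcomes with S + T > 7: (2,6), (3,5), (3,6), (4,4), (4,5), (4,6), each with probability 1/24.
E[S·T | S + T > 7] = (12 + 15 + 18 + 16 + 20 + 24) / 6 = 35/2.

35/2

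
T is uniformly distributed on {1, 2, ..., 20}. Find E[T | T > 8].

Given T > 8, T is equally likely to be any of {9, 10, 11, 12, 13, 14, 15, 16, 17, 18, 19, 20}.
E[T | T > 8] = (9 + 10 + 11 + 12 + 13 + 14 + 15 + 16 + 17 + 18 + 19 + 20) / 12 = 29/2.

29/2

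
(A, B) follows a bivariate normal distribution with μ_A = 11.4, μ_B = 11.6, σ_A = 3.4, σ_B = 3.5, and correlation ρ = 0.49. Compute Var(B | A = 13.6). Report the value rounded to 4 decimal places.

For a bivariate normal, Var(B | A=x) = σ_B²(1 − ρ²).
Var(B | A=13.6) = (3.5)²·(1 − (0.49)²) = 12.25·0.7599 = 9.3088.

9.3088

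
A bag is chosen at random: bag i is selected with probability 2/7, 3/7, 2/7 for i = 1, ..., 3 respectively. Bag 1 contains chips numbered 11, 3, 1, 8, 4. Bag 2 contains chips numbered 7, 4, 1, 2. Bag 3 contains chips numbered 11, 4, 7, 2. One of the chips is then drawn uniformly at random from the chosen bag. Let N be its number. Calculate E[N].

333/70

E[N | bag 1] = (11+3+1+8+4)/5 = 27/5.
E[N | bag 2] = (7+4+1+2)/4 = 7/2.
E[N | bag 3] = (11+4+7+2)/4 = 6.
By the law of total expectation,
E[N] = (2/7)·(27/5) + (3/7)·(7/2) + (2/7)·(6) = 333/70.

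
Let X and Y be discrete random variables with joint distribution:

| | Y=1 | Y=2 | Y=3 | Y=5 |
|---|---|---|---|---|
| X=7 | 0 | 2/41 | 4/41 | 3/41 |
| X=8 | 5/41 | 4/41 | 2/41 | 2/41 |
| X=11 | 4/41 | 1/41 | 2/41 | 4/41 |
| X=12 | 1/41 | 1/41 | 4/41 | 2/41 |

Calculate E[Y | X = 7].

P(X = 7) = 9/41.
Σ Y·P over the event = 2·(2/41) + 3·(4/41) + 5·(3/41) = 31/41.
E[Y | X = 7] = (31/41) / (9/41) = 31/9.

31/9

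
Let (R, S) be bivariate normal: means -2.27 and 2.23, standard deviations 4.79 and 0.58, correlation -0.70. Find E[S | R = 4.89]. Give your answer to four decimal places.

The regression of S on R has slope ρ·σ_S/σ_R and passes through (μ_R, μ_S).
E[S | R=4.89] = 2.23 + (-0.70)·(0.58/4.79)·(4.89 − (-2.27)) = 2.23 + (-0.08476)·(7.16) = 1.6231.

1.6231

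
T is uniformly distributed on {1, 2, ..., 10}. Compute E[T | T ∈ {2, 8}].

5

P(T ∈ {2, 8}) = 1/5.
Σ over the event: 2·1/10 + 8·1/10 = 1.
E[T | T ∈ {2, 8}] = (1) / (1/5) = 5.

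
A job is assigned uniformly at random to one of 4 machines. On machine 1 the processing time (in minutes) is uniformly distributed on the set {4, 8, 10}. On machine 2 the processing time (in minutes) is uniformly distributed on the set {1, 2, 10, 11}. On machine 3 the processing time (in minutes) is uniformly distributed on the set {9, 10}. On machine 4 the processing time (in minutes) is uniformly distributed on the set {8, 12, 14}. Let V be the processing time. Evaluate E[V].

205/24

E[V | machine 1] = (4+8+10)/3 = 22/3.
E[V | machine 2] = (1+2+10+11)/4 = 6.
E[V | machine 3] = (9+10)/2 = 19/2.
E[V | machine 4] = (8+12+14)/3 = 34/3.
By the law of total expectation,
E[V] = (1/4)·(22/3) + (1/4)·(6) + (1/4)·(19/2) + (1/4)·(34/3) = 205/24.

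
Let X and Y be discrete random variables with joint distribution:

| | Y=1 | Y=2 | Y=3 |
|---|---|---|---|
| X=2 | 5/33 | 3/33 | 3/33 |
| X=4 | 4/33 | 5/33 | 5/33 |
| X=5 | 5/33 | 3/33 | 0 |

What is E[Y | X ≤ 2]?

P(X ≤ 2) = 1/3.
Σ Y·P over the event = 1·(5/33) + 2·(3/33) + 3·(3/33) = 20/33.
E[Y | X ≤ 2] = (20/33) / (1/3) = 20/11.

20/11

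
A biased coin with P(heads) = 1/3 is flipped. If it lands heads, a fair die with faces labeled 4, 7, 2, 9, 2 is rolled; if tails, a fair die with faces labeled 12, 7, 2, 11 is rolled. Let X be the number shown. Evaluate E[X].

104/15

E[X | heads] = (4+7+2+9+2)/5 = 24/5.
E[X | tails] = (12+7+2+11)/4 = 8.
E[X] = (1/3)·(24/5) + (2/3)·(8) = 104/15.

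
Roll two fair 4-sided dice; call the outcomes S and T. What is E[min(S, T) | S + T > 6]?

Outcomes with S + T > 6: (3,4), (4,3), (4,4), each with probability 1/16.
E[min(S, T) | S + T > 6] = (3 + 3 + 4) / 3 = 10/3.

10/3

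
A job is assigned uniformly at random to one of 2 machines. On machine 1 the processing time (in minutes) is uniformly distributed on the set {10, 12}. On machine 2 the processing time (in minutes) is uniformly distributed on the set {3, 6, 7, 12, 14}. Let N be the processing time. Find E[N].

97/10

E[N | machine 1] = (10+12)/2 = 11.
E[N | machine 2] = (3+6+7+12+14)/5 = 42/5.
By the law of total expectation,
E[N] = (1/2)·(11) + (1/2)·(42/5) = 97/10.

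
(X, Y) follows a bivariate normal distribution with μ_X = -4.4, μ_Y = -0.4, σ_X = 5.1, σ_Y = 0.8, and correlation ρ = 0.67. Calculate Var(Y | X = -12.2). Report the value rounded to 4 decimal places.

Var(Y | X=x) = (1 − ρ²)·σ_Y².
Var(Y | X=-12.2) = (0.8)²·(1 − (0.67)²) = 0.64·0.5511 = 0.3527.

0.3527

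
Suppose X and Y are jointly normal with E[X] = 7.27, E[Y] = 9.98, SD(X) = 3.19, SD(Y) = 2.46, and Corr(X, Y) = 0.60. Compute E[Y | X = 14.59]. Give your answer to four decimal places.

13.3669

For a bivariate normal, E[Y | X=x] = μ_Y + ρ·(σ_Y/σ_X)·(x − μ_X).
E[Y | X=14.59] = 9.98 + (0.60)·(2.46/3.19)·(14.59 − (7.27)) = 9.98 + (0.462696)·(7.32) = 13.3669.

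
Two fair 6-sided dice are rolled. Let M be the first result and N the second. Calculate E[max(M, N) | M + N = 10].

17/3

Outcomes with M + N = 10: (4,6), (5,5), (6,4), each with probability 1/36.
E[max(M, N) | M + N = 10] = (6 + 5 + 6) / 3 = 17/3.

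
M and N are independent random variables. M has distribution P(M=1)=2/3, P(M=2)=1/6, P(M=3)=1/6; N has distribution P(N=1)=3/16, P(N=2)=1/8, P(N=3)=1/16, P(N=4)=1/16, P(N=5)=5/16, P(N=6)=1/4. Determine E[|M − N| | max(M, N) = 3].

P(max(M, N) = 3) = 11/96.
Summing |M−N|·P(x,y) over outcomes with max(M, N) = 3 gives 17/96.
E[|M − N| | max(M, N) = 3] = (17/96) / (11/96) = 17/11.

17/11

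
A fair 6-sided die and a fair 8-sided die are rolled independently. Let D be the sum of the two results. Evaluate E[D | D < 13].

344/45

P(D < 13) = 15/16.
E[D | D < 13] = (43/6) / (15/16) = 344/45.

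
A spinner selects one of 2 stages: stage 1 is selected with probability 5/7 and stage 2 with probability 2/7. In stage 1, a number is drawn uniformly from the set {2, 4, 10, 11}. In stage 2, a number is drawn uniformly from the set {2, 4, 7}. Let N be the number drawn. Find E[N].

509/84

E[N | stage 1] = (2+4+10+11)/4 = 27/4.
E[N | stage 2] = (2+4+7)/3 = 13/3.
By the law of total expectation,
E[N] = (5/7)·(27/4) + (2/7)·(13/3) = 509/84.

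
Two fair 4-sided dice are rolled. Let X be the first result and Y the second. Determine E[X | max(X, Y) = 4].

Outcomes with max(X, Y) = 4: (1,4), (2,4), (3,4), (4,1), (4,2), (4,3), (4,4), each with probability 1/16.
E[X | max(X, Y) = 4] = (1 + 2 + 3 + 4 + 4 + 4 + 4) / 7 = 22/7.

22/7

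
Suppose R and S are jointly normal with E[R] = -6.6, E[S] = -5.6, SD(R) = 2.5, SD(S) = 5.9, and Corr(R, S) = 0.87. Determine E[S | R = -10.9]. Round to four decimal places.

For a bivariate normal, E[S | R=x] = μ_S + ρ·(σ_S/σ_R)·(x − μ_R).
E[S | R=-10.9] = -5.6 + (0.87)·(5.9/2.5)·(-10.9 − (-6.6)) = -5.6 + (2.0532)·(-4.3) = -14.4288.

-14.4288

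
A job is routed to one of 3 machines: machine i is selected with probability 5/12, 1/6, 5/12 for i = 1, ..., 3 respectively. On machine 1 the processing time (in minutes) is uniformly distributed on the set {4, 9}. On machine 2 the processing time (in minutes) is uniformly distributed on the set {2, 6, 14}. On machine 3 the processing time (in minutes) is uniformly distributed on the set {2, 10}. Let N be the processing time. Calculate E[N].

E[N | machine 1] = (4+9)/2 = 13/2.
E[N | machine 2] = (2+6+14)/3 = 22/3.
E[N | machine 3] = (2+10)/2 = 6.
By the law of total expectation,
E[N] = (5/12)·(13/2) + (1/6)·(22/3) + (5/12)·(6) = 463/72.

463/72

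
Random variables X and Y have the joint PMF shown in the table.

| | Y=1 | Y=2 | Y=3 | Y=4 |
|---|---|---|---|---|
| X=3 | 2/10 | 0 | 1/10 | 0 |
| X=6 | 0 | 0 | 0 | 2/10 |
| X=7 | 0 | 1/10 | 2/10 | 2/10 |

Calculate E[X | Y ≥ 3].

43/7

P(Y ≥ 3) = 7/10.
Summing X·P(X=x,Y=y) over the conditioning event gives 43/10.
E[X | Y ≥ 3] = (43/10) / (7/10) = 43/7.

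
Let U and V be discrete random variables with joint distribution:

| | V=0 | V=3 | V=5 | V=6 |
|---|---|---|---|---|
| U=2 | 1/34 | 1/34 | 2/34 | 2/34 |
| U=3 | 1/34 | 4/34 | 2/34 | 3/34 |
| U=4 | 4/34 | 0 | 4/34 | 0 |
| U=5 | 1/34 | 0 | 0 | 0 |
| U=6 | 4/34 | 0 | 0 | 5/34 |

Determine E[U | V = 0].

50/11

P(V = 0) = 11/34.
Σ U·P over the event = 2·(1/34) + 3·(1/34) + 4·(4/34) + 5·(1/34) + 6·(4/34) = 25/17.
E[U | V = 0] = (25/17) / (11/34) = 50/11.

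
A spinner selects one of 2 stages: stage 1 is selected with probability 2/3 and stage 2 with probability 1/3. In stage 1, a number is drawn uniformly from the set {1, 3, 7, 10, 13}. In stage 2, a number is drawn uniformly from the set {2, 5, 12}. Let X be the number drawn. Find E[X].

E[X | stage 1] = (1+3+7+10+13)/5 = 34/5.
E[X | stage 2] = (2+5+12)/3 = 19/3.
By the law of total expectation,
E[X] = (2/3)·(34/5) + (1/3)·(19/3) = 299/45.

299/45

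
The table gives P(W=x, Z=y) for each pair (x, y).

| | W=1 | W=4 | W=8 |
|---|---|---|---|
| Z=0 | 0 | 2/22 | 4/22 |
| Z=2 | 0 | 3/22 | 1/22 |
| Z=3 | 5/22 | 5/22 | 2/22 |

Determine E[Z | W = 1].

3

P(W = 1) = 5/22.
Σ Z·P over the event = 3·(5/22) = 15/22.
E[Z | W = 1] = (15/22) / (5/22) = 3.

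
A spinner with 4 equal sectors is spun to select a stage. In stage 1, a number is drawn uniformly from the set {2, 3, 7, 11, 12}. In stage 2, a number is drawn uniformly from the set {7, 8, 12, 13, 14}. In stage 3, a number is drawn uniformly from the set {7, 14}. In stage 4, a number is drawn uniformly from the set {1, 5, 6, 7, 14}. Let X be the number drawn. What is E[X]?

E[X | stage 1] = (2+3+7+11+12)/5 = 7.
E[X | stage 2] = (7+8+12+13+14)/5 = 54/5.
E[X | stage 3] = (7+14)/2 = 21/2.
E[X | stage 4] = (1+5+6+7+14)/5 = 33/5.
By the law of total expectation,
E[X] = (1/4)·(7) + (1/4)·(54/5) + (1/4)·(21/2) + (1/4)·(33/5) = 349/40.

349/40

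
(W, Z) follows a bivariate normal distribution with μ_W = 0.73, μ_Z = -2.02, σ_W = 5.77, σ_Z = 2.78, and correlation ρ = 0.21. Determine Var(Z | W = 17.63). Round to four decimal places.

The conditional variance in a bivariate normal is σ_Z²(1 − ρ²), independent of x.
Var(Z | W=17.63) = (2.78)²·(1 − (0.21)²) = 7.7284·0.9559 = 7.3876.

7.3876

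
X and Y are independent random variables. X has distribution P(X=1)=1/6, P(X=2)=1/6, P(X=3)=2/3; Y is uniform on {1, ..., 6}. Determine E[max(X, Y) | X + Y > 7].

50/9

P(X + Y > 7) = 1/4.
Summing max(X,Y)·P(x,y) over outcomes with X + Y > 7 gives 25/18.
E[max(X, Y) | X + Y > 7] = (25/18) / (1/4) = 50/9.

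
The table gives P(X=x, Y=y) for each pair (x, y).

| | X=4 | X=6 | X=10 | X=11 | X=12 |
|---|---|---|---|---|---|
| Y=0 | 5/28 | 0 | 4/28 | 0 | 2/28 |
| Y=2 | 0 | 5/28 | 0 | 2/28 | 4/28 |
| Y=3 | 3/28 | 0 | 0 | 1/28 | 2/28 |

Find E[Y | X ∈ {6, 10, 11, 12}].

P(X ∈ {6, 10, 11, 12}) = 5/7.
Σ Y·P over the event = 2·(5/28) + 0·(4/28) + 2·(2/28) + 3·(1/28) + 0·(2/28) + 2·(4/28) + 3·(2/28) = 31/28.
E[Y | X ∈ {6, 10, 11, 12}] = (31/28) / (5/7) = 31/20.

31/20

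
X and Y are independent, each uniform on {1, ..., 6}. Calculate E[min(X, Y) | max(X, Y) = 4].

P(max(X, Y) = 4) = 7/36.
Summing min(X,Y)·P(x,y) over outcomes with max(X, Y) = 4 gives 4/9.
E[min(X, Y) | max(X, Y) = 4] = (4/9) / (7/36) = 16/7.

16/7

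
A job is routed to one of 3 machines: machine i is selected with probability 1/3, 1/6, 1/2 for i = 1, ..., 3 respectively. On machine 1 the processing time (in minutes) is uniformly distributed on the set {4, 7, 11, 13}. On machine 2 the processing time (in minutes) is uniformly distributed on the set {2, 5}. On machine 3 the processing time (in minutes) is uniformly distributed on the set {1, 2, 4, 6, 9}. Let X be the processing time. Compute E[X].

E[X | machine 1] = (4+7+11+13)/4 = 35/4.
E[X | machine 2] = (2+5)/2 = 7/2.
E[X | machine 3] = (1+2+4+6+9)/5 = 22/5.
E[X] = (1/3)·(35/4) + (1/6)·(7/2) + (1/2)·(22/5) = 57/10.

57/10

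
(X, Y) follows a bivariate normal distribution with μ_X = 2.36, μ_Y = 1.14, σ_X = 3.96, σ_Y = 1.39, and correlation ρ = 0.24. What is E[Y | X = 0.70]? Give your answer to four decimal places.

The regression of Y on X has slope ρ·σ_Y/σ_X and passes through (μ_X, μ_Y).
E[Y | X=0.70] = 1.14 + (0.24)·(1.39/3.96)·(0.70 − (2.36)) = 1.14 + (0.084242)·(-1.66) = 1.0002.

1.0002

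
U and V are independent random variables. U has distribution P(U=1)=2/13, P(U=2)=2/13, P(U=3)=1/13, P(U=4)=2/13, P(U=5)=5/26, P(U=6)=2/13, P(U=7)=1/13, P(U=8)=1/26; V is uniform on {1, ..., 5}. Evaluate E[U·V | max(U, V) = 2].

P(max(U, V) = 2) = 6/65.
Summing UV·P(x,y) over outcomes with max(U, V) = 2 gives 16/65.
E[U·V | max(U, V) = 2] = (16/65) / (6/65) = 8/3.

8/3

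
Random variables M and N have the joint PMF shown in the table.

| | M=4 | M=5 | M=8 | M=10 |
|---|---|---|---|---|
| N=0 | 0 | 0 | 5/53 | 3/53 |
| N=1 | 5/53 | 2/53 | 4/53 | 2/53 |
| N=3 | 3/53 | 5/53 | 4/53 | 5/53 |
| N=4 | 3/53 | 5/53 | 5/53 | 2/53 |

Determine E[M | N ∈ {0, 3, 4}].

P(N ∈ {0, 3, 4}) = 40/53.
Summing M·P(M=x,N=y) over the conditioning event gives 286/53.
E[M | N ∈ {0, 3, 4}] = (286/53) / (40/53) = 143/20.

143/20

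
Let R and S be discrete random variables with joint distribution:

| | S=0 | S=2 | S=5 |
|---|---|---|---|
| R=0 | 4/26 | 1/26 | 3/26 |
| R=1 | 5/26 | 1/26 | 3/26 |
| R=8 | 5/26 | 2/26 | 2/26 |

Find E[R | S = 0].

45/14

P(S = 0) = 7/13.
Σ R·P over the event = 0·(4/26) + 1·(5/26) + 8·(5/26) = 45/26.
E[R | S = 0] = (45/26) / (7/13) = 45/14.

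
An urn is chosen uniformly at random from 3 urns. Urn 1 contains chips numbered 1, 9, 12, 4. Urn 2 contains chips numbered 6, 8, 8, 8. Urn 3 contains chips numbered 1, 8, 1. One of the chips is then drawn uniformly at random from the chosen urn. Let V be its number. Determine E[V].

52/9

E[V | urn 1] = (1+9+12+4)/4 = 13/2.
E[V | urn 2] = (6+8+8+8)/4 = 15/2.
E[V | urn 3] = (1+8+1)/3 = 10/3.
By the law of total expectation,
E[V] = (1/3)·(13/2) + (1/3)·(15/2) + (1/3)·(10/3) = 52/9.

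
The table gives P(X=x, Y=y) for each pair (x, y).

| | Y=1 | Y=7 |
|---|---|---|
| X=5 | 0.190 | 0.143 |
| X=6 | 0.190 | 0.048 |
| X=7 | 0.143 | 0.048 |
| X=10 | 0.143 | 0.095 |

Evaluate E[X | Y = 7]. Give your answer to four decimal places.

P(Y = 7) = 0.334.
Σ X·P over the event = 5·(0.143) + 6·(0.048) + 7·(0.048) + 10·(0.095) = 2.289.
E[X | Y = 7] = (2.289) / (0.334) = 6.8533.

6.8533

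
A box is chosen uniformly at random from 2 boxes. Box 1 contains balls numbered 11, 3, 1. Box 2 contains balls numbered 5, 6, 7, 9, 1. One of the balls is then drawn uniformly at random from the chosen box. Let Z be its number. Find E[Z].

53/10

E[Z | box 1] = (11+3+1)/3 = 5.
E[Z | box 2] = (5+6+7+9+1)/5 = 28/5.
E[Z] = (1/2)·(5) + (1/2)·(28/5) = 53/10.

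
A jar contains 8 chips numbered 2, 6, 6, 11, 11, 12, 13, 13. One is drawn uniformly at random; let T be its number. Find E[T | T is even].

P(T is even) = 1/2.
Σ over the event: 2·1/8 + 6·1/4 + 12·1/8 = 13/4.
E[T | T is even] = (13/4) / (1/2) = 13/2.

13/2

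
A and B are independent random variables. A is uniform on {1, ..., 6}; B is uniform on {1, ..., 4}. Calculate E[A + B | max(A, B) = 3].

P(max(A, B) = 3) = 5/24.
Summing (A+B)·P(x,y) over outcomes with max(A, B) = 3 gives 1.
E[A + B | max(A, B) = 3] = (1) / (5/24) = 24/5.

24/5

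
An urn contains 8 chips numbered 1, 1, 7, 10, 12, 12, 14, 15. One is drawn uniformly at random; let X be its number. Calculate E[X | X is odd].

P(X is odd) = 1/2.
Σ over the event: 1·1/4 + 7·1/8 + 15·1/8 = 3.
E[X | X is odd] = (3) / (1/2) = 6.

6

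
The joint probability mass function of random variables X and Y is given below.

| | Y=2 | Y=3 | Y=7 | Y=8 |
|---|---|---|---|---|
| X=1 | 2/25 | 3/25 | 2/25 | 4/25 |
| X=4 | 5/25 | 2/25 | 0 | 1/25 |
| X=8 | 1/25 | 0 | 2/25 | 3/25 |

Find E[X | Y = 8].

4

P(Y = 8) = 8/25.
Σ X·P over the event = 1·(4/25) + 4·(1/25) + 8·(3/25) = 32/25.
E[X | Y = 8] = (32/25) / (8/25) = 4.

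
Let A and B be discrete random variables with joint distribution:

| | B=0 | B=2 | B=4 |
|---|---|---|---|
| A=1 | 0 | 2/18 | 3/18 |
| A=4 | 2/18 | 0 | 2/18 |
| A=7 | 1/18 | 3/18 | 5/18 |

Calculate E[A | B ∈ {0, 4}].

P(B ∈ {0, 4}) = 13/18.
Σ A·P over the event = 1·(3/18) + 4·(2/18) + 4·(2/18) + 7·(1/18) + 7·(5/18) = 61/18.
E[A | B ∈ {0, 4}] = (61/18) / (13/18) = 61/13.

61/13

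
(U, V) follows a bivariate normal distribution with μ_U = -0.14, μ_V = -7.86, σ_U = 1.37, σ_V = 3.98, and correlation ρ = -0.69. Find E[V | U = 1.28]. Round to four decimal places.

-10.7064

E[V | U=x] = μ_V + ρ(σ_V/σ_U)(x − μ_U) for jointly normal variables.
E[V | U=1.28] = -7.86 + (-0.69)·(3.98/1.37)·(1.28 − (-0.14)) = -7.86 + (-2.0045)·(1.42) = -10.7064.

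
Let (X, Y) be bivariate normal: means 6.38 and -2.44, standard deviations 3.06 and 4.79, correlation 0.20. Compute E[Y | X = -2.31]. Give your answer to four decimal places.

-5.1606

The regression of Y on X has slope ρ·σ_Y/σ_X and passes through (μ_X, μ_Y).
E[Y | X=-2.31] = -2.44 + (0.20)·(4.79/3.06)·(-2.31 − (6.38)) = -2.44 + (0.31307)·(-8.69) = -5.1606.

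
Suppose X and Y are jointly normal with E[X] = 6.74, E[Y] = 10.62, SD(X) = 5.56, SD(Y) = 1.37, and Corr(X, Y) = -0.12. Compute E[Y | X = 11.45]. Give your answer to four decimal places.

E[Y | X=x] = μ_Y + ρ(σ_Y/σ_X)(x − μ_X) for jointly normal variables.
E[Y | X=11.45] = 10.62 + (-0.12)·(1.37/5.56)·(11.45 − (6.74)) = 10.62 + (-0.029568)·(4.71) = 10.4807.

10.4807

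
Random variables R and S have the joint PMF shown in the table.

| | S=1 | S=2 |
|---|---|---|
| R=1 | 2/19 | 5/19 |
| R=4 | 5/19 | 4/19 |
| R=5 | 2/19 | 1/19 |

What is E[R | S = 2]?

13/5

P(S = 2) = 10/19.
Σ R·P over the event = 1·(5/19) + 4·(4/19) + 5·(1/19) = 26/19.
E[R | S = 2] = (26/19) / (10/19) = 13/5.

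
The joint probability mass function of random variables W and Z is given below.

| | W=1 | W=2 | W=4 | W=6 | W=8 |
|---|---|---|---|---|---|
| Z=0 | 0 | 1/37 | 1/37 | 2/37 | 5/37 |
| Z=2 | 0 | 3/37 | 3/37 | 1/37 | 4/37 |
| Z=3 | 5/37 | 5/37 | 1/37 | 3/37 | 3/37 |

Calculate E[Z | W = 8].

17/12

P(W = 8) = 12/37.
Summing Z·P(W=x,Z=y) over the conditioning event gives 17/37.
E[Z | W = 8] = (17/37) / (12/37) = 17/12.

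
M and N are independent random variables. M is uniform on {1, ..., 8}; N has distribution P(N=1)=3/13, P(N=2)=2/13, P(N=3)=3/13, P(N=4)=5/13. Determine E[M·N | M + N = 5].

62/13

P(M + N = 5) = 1/8.
Summing MN·P(x,y) over outcomes with M + N = 5 gives 31/52.
E[M·N | M + N = 5] = (31/52) / (1/8) = 62/13.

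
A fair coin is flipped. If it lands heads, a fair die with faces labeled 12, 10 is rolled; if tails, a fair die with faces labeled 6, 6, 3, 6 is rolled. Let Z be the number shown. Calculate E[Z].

E[Z | heads] = (12+10)/2 = 11.
E[Z | tails] = (6+6+3+6)/4 = 21/4.
By the law of total expectation,
E[Z] = (1/2)·(11) + (1/2)·(21/4) = 65/8.

65/8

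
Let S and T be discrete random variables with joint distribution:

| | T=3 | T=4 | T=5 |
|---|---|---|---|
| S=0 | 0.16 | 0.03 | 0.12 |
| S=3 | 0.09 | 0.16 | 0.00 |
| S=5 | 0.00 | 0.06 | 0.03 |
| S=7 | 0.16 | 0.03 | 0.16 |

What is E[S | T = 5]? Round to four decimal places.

P(T = 5) = 0.31.
Σ S·P over the event = 0·(0.12) + 5·(0.03) + 7·(0.16) = 1.27.
E[S | T = 5] = (1.27) / (0.31) = 4.0968.

4.0968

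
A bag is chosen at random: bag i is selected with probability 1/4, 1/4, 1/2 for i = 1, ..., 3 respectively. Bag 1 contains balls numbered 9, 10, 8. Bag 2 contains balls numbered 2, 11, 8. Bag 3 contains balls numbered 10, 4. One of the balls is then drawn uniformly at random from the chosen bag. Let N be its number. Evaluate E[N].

E[N | bag 1] = (9+10+8)/3 = 9.
E[N | bag 2] = (2+11+8)/3 = 7.
E[N | bag 3] = (10+4)/2 = 7.
E[N] = (1/4)·(9) + (1/4)·(7) + (1/2)·(7) = 15/2.

15/2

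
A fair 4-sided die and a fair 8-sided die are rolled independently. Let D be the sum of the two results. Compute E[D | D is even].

7

P(D is even) = 1/2.
Σ over the event: 2·1/32 + 4·3/32 + 6·1/8 + 8·1/8 + 10·3/32 + 12·1/32 = 7/2.
E[D | D is even] = (7/2) / (1/2) = 7.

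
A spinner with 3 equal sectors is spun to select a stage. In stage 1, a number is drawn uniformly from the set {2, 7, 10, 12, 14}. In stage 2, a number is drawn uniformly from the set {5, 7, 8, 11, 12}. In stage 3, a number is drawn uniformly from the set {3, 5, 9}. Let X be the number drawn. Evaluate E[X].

E[X | stage 1] = (2+7+10+12+14)/5 = 9.
E[X | stage 2] = (5+7+8+11+12)/5 = 43/5.
E[X | stage 3] = (3+5+9)/3 = 17/3.
E[X] = (1/3)·(9) + (1/3)·(43/5) + (1/3)·(17/3) = 349/45.

349/45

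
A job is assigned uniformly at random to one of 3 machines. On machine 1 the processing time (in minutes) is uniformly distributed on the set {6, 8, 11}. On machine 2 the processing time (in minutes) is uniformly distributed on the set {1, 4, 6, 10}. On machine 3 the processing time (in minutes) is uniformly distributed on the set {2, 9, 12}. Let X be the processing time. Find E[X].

85/12

E[X | machine 1] = (6+8+11)/3 = 25/3.
E[X | machine 2] = (1+4+6+10)/4 = 21/4.
E[X | machine 3] = (2+9+12)/3 = 23/3.
By the law of total expectation,
E[X] = (1/3)·(25/3) + (1/3)·(21/4) + (1/3)·(23/3) = 85/12.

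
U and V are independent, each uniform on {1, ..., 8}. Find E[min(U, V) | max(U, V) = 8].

64/15

P(max(U, V) = 8) = 15/64.
Summing min(U,V)·P(x,y) over outcomes with max(U, V) = 8 gives 1.
E[min(U, V) | max(U, V) = 8] = (1) / (15/64) = 64/15.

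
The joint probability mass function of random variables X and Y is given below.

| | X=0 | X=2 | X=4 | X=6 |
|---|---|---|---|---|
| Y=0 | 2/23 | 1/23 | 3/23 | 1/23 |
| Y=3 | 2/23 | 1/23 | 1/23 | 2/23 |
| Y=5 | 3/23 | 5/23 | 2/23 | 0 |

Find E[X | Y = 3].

3

P(Y = 3) = 6/23.
Σ X·P over the event = 0·(2/23) + 2·(1/23) + 4·(1/23) + 6·(2/23) = 18/23.
E[X | Y = 3] = (18/23) / (6/23) = 3.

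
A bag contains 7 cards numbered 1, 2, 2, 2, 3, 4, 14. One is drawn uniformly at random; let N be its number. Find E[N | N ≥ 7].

14

P(N ≥ 7) = 1/7.
Σ over the event: 14·1/7 = 2.
E[N | N ≥ 7] = (2) / (1/7) = 14.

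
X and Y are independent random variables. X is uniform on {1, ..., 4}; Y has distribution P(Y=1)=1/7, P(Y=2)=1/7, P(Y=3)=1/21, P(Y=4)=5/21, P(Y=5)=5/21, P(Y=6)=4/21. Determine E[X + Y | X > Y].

19/4

P(X > Y) = 4/21.
Summing (X+Y)·P(x,y) over outcomes with X > Y gives 19/21.
E[X + Y | X > Y] = (19/21) / (4/21) = 19/4.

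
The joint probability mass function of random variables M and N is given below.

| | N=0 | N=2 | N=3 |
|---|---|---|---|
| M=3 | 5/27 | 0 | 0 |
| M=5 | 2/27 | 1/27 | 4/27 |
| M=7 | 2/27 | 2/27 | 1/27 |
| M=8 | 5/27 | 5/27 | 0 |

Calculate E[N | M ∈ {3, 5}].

7/6

P(M ∈ {3, 5}) = 4/9.
Σ N·P over the event = 0·(5/27) + 0·(2/27) + 2·(1/27) + 3·(4/27) = 14/27.
E[N | M ∈ {3, 5}] = (14/27) / (4/9) = 7/6.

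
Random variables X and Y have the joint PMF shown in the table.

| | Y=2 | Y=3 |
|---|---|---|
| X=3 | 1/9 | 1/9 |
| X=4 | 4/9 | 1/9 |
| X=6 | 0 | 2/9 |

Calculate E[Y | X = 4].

11/5

P(X = 4) = 5/9.
Σ Y·P over the event = 2·(4/9) + 3·(1/9) = 11/9.
E[Y | X = 4] = (11/9) / (5/9) = 11/5.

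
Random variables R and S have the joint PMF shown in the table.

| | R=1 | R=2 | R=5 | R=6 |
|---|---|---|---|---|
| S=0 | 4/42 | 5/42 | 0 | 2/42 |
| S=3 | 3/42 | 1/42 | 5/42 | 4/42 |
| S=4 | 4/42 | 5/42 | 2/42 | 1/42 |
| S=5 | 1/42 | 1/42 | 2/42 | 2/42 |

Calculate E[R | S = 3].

P(S = 3) = 13/42.
Summing R·P(R=x,S=y) over the conditioning event gives 9/7.
E[R | S = 3] = (9/7) / (13/42) = 54/13.

54/13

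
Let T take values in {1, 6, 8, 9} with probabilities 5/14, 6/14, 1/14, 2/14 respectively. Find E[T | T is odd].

23/7

P(T is odd) = 1/2.
Σ over the event: 1·5/14 + 9·1/7 = 23/14.
E[T | T is odd] = (23/14) / (1/2) = 23/7.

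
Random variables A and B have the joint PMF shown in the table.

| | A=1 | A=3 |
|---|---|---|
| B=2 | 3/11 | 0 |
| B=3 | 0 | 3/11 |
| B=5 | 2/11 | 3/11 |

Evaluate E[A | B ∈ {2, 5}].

7/4

P(B ∈ {2, 5}) = 8/11.
Σ A·P over the event = 1·(3/11) + 1·(2/11) + 3·(3/11) = 14/11.
E[A | B ∈ {2, 5}] = (14/11) / (8/11) = 7/4.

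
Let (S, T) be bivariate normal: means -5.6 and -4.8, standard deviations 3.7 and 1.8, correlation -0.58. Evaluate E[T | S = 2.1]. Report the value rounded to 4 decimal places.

-6.9726

For a bivariate normal, E[T | S=x] = μ_T + ρ·(σ_T/σ_S)·(x − μ_S).
E[T | S=2.1] = -4.8 + (-0.58)·(1.8/3.7)·(2.1 − (-5.6)) = -4.8 + (-0.28216)·(7.7) = -6.9726.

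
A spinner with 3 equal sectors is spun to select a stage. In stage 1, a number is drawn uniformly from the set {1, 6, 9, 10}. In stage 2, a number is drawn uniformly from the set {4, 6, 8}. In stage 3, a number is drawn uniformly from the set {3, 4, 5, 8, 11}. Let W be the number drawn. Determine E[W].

187/30

E[W | stage 1] = (1+6+9+10)/4 = 13/2.
E[W | stage 2] = (4+6+8)/3 = 6.
E[W | stage 3] = (3+4+5+8+11)/5 = 31/5.
E[W] = (1/3)·(13/2) + (1/3)·(6) + (1/3)·(31/5) = 187/30.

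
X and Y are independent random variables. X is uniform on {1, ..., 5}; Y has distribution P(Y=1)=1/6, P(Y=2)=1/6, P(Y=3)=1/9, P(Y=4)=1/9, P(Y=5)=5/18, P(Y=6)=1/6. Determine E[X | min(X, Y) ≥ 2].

7/2

P(min(X, Y) ≥ 2) = 2/3.
Summing X·P(x,y) over outcomes with min(X, Y) ≥ 2 gives 7/3.
E[X | min(X, Y) ≥ 2] = (7/3) / (2/3) = 7/2.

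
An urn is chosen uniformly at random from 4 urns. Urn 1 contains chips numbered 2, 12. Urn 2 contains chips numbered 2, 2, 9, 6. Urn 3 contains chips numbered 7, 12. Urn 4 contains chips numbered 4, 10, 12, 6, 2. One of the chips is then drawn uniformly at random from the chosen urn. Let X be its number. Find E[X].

E[X | urn 1] = (2+12)/2 = 7.
E[X | urn 2] = (2+2+9+6)/4 = 19/4.
E[X | urn 3] = (7+12)/2 = 19/2.
E[X | urn 4] = (4+10+12+6+2)/5 = 34/5.
By the law of total expectation,
E[X] = (1/4)·(7) + (1/4)·(19/4) + (1/4)·(19/2) + (1/4)·(34/5) = 561/80.

561/80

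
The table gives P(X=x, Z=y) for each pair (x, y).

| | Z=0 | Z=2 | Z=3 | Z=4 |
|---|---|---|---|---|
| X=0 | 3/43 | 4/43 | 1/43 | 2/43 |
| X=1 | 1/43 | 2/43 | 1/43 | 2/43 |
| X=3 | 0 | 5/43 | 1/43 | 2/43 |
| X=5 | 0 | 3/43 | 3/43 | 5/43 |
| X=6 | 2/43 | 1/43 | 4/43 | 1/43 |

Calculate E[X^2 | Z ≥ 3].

205/11

P(Z ≥ 3) = 22/43.
Summing X^2·P(X=x,Z=y) over the conditioning event gives 410/43.
E[X^2 | Z ≥ 3] = (410/43) / (22/43) = 205/11.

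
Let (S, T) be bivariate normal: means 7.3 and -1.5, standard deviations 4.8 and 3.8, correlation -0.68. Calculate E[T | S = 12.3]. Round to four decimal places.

E[T | S=x] = μ_T + ρ(σ_T/σ_S)(x − μ_S) for jointly normal variables.
E[T | S=12.3] = -1.5 + (-0.68)·(3.8/4.8)·(12.3 − (7.3)) = -1.5 + (-0.53833)·(5) = -4.1917.

-4.1917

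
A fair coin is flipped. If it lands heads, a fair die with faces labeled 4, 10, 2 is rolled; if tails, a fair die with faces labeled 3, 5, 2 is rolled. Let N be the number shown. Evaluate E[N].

E[N | heads] = (4+10+2)/3 = 16/3.
E[N | tails] = (3+5+2)/3 = 10/3.
By the law of total expectation,
E[N] = (1/2)·(16/3) + (1/2)·(10/3) = 13/3.

13/3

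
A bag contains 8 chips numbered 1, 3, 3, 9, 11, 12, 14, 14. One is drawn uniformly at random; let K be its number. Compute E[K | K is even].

40/3

P(K is even) = 3/8.
Σ over the event: 12·1/8 + 14·1/4 = 5.
E[K | K is even] = (5) / (3/8) = 40/3.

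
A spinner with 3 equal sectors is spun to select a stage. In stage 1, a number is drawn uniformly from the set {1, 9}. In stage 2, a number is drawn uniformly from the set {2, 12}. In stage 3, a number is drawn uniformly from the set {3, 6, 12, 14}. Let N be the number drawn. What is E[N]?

E[N | stage 1] = (1+9)/2 = 5.
E[N | stage 2] = (2+12)/2 = 7.
E[N | stage 3] = (3+6+12+14)/4 = 35/4.
By the law of total expectation,
E[N] = (1/3)·(5) + (1/3)·(7) + (1/3)·(35/4) = 83/12.

83/12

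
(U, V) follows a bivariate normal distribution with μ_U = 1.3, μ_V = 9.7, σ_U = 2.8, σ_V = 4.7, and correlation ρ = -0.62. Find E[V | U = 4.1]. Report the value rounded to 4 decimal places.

6.7860

The regression of V on U has slope ρ·σ_V/σ_U and passes through (μ_U, μ_V).
E[V | U=4.1] = 9.7 + (-0.62)·(4.7/2.8)·(4.1 − (1.3)) = 9.7 + (-1.0407)·(2.8) = 6.7860.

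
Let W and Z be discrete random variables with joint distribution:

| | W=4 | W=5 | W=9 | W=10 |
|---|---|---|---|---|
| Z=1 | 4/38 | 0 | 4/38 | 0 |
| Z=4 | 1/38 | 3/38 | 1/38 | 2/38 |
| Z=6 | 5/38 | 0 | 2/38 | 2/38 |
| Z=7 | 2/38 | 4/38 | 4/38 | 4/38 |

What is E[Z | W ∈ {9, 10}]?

P(W ∈ {9, 10}) = 1/2.
Summing Z·P(W=x,Z=y) over the conditioning event gives 48/19.
E[Z | W ∈ {9, 10}] = (48/19) / (1/2) = 96/19.

96/19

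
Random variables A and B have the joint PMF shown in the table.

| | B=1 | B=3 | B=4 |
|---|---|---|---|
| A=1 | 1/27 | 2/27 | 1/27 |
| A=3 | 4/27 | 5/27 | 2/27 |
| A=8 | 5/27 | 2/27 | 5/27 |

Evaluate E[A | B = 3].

P(B = 3) = 1/3.
Σ A·P over the event = 1·(2/27) + 3·(5/27) + 8·(2/27) = 11/9.
E[A | B = 3] = (11/9) / (1/3) = 11/3.

11/3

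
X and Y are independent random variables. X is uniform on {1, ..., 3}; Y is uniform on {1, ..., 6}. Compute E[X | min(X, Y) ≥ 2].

5/2

Outcomes with min(X, Y) ≥ 2: (2,2), (2,3), (2,4), (2,5), (2,6), (3,2), (3,3), (3,4), (3,5), (3,6), each with probability 1/18.
E[X | min(X, Y) ≥ 2] = (2 + 2 + 2 + 2 + 2 + 3 + 3 + 3 + 3 + 3) / 10 = 5/2.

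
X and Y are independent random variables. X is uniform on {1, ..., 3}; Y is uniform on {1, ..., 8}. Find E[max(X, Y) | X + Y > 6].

77/12

P(X + Y > 6) = 1/2.
Summing max(X,Y)·P(x,y) over outcomes with X + Y > 6 gives 77/24.
E[max(X, Y) | X + Y > 6] = (77/24) / (1/2) = 77/12.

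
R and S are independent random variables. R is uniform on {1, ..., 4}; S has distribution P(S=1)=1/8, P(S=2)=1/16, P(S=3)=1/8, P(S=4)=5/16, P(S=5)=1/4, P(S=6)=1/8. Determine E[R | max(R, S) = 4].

14/5

P(max(R, S) = 4) = 25/64.
Summing R·P(x,y) over outcomes with max(R, S) = 4 gives 35/32.
E[R | max(R, S) = 4] = (35/32) / (25/64) = 14/5.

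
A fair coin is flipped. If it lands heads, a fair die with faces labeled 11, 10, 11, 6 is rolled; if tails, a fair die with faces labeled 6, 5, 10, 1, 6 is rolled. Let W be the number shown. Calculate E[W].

E[W | heads] = (11+10+11+6)/4 = 19/2.
E[W | tails] = (6+5+10+1+6)/5 = 28/5.
By the law of total expectation,
E[W] = (1/2)·(19/2) + (1/2)·(28/5) = 151/20.

151/20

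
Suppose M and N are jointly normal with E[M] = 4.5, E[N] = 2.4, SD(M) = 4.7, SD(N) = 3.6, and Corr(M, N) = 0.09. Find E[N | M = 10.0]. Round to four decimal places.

2.7791

The regression of N on M has slope ρ·σ_N/σ_M and passes through (μ_M, μ_N).
E[N | M=10.0] = 2.4 + (0.09)·(3.6/4.7)·(10.0 − (4.5)) = 2.4 + (0.068936)·(5.5) = 2.7791.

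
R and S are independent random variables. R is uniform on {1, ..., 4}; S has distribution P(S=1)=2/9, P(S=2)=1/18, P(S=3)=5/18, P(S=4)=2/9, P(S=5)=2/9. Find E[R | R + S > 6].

P(R + S > 6) = 25/72.
Summing R·P(x,y) over outcomes with R + S > 6 gives 7/6.
E[R | R + S > 6] = (7/6) / (25/72) = 84/25.

84/25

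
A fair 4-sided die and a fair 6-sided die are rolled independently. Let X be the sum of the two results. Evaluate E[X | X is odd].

6

P(X is odd) = 1/2.
Σ over the event: 3·1/12 + 5·1/6 + 7·1/6 + 9·1/12 = 3.
E[X | X is odd] = (3) / (1/2) = 6.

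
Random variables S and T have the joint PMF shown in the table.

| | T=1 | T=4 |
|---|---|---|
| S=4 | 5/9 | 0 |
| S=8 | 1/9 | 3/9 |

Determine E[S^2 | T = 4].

P(T = 4) = 1/3.
Σ S^2·P over the event = 64·(3/9) = 64/3.
E[S^2 | T = 4] = (64/3) / (1/3) = 64.

64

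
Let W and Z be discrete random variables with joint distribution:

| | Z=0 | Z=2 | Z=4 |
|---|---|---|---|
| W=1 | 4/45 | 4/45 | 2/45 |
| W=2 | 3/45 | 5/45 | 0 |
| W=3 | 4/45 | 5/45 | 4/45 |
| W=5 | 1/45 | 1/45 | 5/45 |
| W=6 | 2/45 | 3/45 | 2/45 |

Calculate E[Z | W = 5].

P(W = 5) = 7/45.
Σ Z·P over the event = 0·(1/45) + 2·(1/45) + 4·(5/45) = 22/45.
E[Z | W = 5] = (22/45) / (7/45) = 22/7.

22/7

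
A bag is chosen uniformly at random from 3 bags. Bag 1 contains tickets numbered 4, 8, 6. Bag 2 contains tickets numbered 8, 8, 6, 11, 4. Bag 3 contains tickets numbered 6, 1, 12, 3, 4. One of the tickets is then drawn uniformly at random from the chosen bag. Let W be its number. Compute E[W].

E[W | bag 1] = (4+8+6)/3 = 6.
E[W | bag 2] = (8+8+6+11+4)/5 = 37/5.
E[W | bag 3] = (6+1+12+3+4)/5 = 26/5.
By the law of total expectation,
E[W] = (1/3)·(6) + (1/3)·(37/5) + (1/3)·(26/5) = 31/5.

31/5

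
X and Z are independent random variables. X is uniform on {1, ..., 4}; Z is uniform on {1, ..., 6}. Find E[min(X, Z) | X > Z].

5/3

Outcomes with X > Z: (2,1), (3,1), (3,2), (4,1), (4,2), (4,3), each with probability 1/24.
E[min(X, Z) | X > Z] = (1 + 1 + 2 + 1 + 2 + 3) / 6 = 5/3.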